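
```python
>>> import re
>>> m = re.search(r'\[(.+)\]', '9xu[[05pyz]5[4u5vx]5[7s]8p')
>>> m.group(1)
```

The match spans [3:24] → '[[05pyz]5[4u5vx]5[7s]'.
Captured: group 1 = '[05pyz]5[4u5vx]5[7s'.

'[05pyz]5[4u5vx]5[7s'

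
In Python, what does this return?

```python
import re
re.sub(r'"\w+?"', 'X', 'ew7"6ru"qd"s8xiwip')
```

Matches: at [3:8] → '"6ru"'.
Every occurrence is swapped for 'X'.

'ew7Xqd"s8xiwip'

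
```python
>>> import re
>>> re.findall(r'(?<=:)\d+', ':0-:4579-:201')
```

Lookahead/lookbehind check context without consuming it, so the matched span excludes the asserted characters.
Scanning left to right: at [1:2] → '0'; at [4:8] → '4579'; at [10:13] → '201'.
No capturing groups, so `findall` returns the 3 full match strings.

['0', '4579', '201']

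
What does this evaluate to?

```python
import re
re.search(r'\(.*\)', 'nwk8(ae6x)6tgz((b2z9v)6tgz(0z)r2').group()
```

'(ae6x)6tgz((b2z9v)6tgz(0z)'

`re.search` tries every starting position until one works.
The match spans [4:30] → '(ae6x)6tgz((b2z9v)6tgz(0z)'.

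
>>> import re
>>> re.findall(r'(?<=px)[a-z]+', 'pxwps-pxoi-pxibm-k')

The `(?=…)`/`(?<=…)` assertion just peeks at neighbouring text; it doesn't advance the match position.
Walking the string: at [2:5] → 'wps'; at [8:10] → 'oi'; at [13:16] → 'ibm'.
Since nothing is captured, `findall` lists the 3 matched substrings directly.

['wps', 'oi', 'ibm']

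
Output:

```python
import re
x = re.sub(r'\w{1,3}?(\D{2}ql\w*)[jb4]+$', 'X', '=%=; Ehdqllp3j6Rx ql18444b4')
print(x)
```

=%=; Ehdqllp3X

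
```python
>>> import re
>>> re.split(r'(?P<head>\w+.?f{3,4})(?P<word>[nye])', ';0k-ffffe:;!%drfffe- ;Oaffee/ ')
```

Because the pattern has a capturing group, `split` also inserts each captured text between the pieces.

[';', '0k-ffff', 'e', ':;!%', 'drfff', 'e', '- ;Oaffee/ ']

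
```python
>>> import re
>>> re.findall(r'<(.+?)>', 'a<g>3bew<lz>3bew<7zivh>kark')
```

With the lazy modifier that quantifier settles for the fewest repetitions that let the rest of the pattern succeed (the atoms after it are unaffected and can still be greedy).
Because there's exactly one group, `findall` drops the full match and keeps group 1 from each hit.

['g', 'lz', '7zivh']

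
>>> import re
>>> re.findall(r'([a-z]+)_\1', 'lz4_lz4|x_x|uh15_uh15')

['x']

The backreference `\1` re-matches whatever the first group consumed, character for character.
Scanning left to right: at [8:11] match 'x_x', group 1 = 'x'.
`findall` collects group 1 from the one match (1 total).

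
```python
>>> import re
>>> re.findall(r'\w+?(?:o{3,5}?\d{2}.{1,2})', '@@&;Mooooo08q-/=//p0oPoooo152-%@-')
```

['Mooooo08q-', 'p0oPoooo152-']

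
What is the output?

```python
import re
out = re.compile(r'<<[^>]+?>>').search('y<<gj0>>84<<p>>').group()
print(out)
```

<<gj0>>

The match spans [1:8] → '<<gj0>>'.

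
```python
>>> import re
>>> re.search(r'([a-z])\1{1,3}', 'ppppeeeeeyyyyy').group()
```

'pppp'

After group 1 captures some text, `\1` only succeeds where that same text appears again.
The match spans [0:4] → 'pppp'.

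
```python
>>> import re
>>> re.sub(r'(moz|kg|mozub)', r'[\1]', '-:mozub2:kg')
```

'-:[moz]ub2:[kg]'

Alternation isn't longest-match — the leftmost alternative that fits at this position is chosen.
The replacement refers to a captured group, so each match is rewritten using its own captured text.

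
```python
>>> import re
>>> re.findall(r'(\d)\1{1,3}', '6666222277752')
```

['6', '2', '7']

A backreference is literal: `\1` must see the identical characters the first group matched.
Walking the string: at [0:4] match '6666', group 1 = '6'; at [4:8] match '2222', group 1 = '2'; at [8:11] match '777', group 1 = '7'.
One capturing group, so `findall` returns just the captured substring from each match — 3 in all.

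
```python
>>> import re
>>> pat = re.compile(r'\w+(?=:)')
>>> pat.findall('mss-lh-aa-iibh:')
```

['iibh']

The `(?=…)`/`(?<=…)` assertion just peeks at neighbouring text; it doesn't advance the match position.
Scanning left to right: at [10:14] → 'iibh'.
No capturing groups, so `findall` returns the 1 full match string.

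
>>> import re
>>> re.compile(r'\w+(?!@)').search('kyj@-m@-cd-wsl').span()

(0, 2)

The negative lookahead/lookbehind blocks any match where the forbidden context is present.
The match spans [0:2] → 'ky'.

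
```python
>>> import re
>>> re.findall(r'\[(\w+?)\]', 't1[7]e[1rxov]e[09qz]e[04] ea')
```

Scanning left to right: at [2:5] match '[7]', group 1 = '7'; at [6:13] match '[1rxov]', group 1 = '1rxov'; at [14:20] match '[09qz]', group 1 = '09qz'; at [21:25] match '[04]', group 1 = '04'.
With a single group, `findall` returns only what that group captured — 4 items.

['7', '1rxov', '09qz', '04']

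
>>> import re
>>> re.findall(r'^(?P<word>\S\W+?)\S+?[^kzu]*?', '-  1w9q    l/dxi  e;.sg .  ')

['-  ']

`findall` collects group 1 from the one match (1 total).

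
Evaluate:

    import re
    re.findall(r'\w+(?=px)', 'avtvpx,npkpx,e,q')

['avtv', 'npk']

Lookahead/lookbehind check context without consuming it, so the matched span excludes the asserted characters.
Walking the string: at [0:4] → 'avtv'; at [7:10] → 'npk'.
`findall` yields the raw match text (2 of them) because the pattern has no groups.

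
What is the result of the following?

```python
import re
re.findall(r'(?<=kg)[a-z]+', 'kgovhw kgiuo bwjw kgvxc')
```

The `(?=…)`/`(?<=…)` assertion just peeks at neighbouring text; it doesn't advance the match position.
Matches: at [2:6] → 'ovhw'; at [9:12] → 'iuo'; at [20:23] → 'vxc'.
With no groups in the pattern, `findall` gives back each whole match — 3 here.

['ovhw', 'iuo', 'vxc']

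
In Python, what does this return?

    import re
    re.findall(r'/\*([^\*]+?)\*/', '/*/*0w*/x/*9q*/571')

['0w', '9q']

Walking the string: at [2:8] match '/*0w*/', group 1 = '0w'; at [9:15] match '/*9q*/', group 1 = '9q'.
`findall` collects group 1 from each match (2 total).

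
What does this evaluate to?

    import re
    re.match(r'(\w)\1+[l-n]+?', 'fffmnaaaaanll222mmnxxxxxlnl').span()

`match` is anchored at position 0; if the pattern doesn't fit there, it returns None.
The match spans [0:4] → 'fffm'.

(0, 4)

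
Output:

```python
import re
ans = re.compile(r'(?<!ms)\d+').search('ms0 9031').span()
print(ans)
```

A negative assertion filters positions out without eating any characters.
Unlike `match`, `search` isn't anchored — it looks for the pattern anywhere in the string.
The match spans [4:8] → '9031'.

(4, 8)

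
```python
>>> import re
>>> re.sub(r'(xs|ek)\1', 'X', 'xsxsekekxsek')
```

'XXxsek'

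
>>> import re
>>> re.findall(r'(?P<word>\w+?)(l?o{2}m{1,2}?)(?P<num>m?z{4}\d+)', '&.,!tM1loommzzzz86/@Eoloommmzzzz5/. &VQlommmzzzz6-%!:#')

This matches one or more of a word character (lazy) (captured as 'word'); then optionally the literal 'l', then exactly 2 of the literal 'o', then 1 to 2 of a literal 'm' (lazy) (captured); then optionally the literal 'm', then exactly 4 of a literal 'z', then one or more of a digit (captured as 'num').
Walking the string: at [4:18] match 'tM1loommzzzz86', groups = ('tM1', 'loom', 'mzzzz86'); at [20:33] match 'Eoloommmzzzz5', groups = ('Eo', 'loomm', 'mzzzz5').
With 3 capturing groups, `findall` returns a 3-tuple per match.

[('tM1', 'loom', 'mzzzz86'), ('Eo', 'loomm', 'mzzzz5')]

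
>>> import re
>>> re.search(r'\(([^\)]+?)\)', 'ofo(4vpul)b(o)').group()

The match spans [3:10] → '(4vpul)'.

'(4vpul)'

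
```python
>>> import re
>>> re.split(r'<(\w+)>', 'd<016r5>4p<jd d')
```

The group in the pattern means `split` returns the separators' captures alongside the pieces.

['d', '016r5', '4p<jd d']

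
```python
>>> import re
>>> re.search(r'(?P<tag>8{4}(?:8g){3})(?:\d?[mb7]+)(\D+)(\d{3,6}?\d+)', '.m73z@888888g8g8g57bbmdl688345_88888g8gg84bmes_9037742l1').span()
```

Pattern: exactly 4 of a literal '8', then the literal '8g' repeated 3 times (captured as 'tag'); then optionally a digit, then one or more of one of [mb7] (non-capturing group); then one or more of a non-digit (captured); then 3 to 6 of a digit (lazy), then one or more of a digit (captured).
Unlike `match`, `search` isn't anchored — it looks for the pattern anywhere in the string.
The match spans [7:30] → '88888g8g8g57bbmdl688345'.
Captured: group 1 = '88888g8g8g', group 2 = 'dl', group 3 = '688345'.

(7, 30)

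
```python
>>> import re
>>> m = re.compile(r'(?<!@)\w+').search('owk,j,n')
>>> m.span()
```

(0, 3)

Because the assertion is negative and zero-width, positions next to the forbidden text are skipped.
`re.search` scans for the first position where the pattern succeeds.
The match spans [0:3] → 'owk'.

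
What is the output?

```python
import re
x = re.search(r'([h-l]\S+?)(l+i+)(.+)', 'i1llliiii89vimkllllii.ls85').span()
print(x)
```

Pattern: a character in [h-l], then one or more of a non-whitespace character (lazy) (captured); then one or more of the literal 'l', then one or more of a literal 'i' (captured); then one or more of any character (captured).
The match spans [0:26] → 'i1llliiii89vimkllllii.ls85'.

(0, 26)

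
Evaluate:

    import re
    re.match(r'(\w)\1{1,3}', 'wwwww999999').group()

'wwww'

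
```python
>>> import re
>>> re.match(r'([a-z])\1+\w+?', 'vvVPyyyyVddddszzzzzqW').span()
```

(0, 3)

The backreference `\1` re-matches whatever the first group consumed, character for character.
`re.match` won't scan ahead — the pattern has to work from the very first character.
The match spans [0:3] → 'vvV'.
Captured: group 1 = 'v'.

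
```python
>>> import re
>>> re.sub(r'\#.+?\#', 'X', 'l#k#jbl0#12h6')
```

'lXjbl0#12h6'

A non-greedy quantifier consumes as few characters as it can — just enough that the remainder of the pattern still matches from where it stops; whatever follows it matches normally.
Matches: at [1:4] → '#k#'.
Every occurrence is swapped for 'X'.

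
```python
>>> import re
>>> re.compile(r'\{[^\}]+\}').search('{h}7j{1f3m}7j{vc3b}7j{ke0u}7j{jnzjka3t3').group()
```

`re.search` scans for the first position where the pattern succeeds.
The match spans [0:3] → '{h}'.

'{h}'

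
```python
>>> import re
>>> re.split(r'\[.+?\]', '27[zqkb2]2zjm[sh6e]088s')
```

A non-greedy quantifier consumes as few characters as it can — just enough that the remainder of the pattern still matches from where it stops; whatever follows it matches normally.
The string is cut at each match, leaving 3 pieces.

['27', '2zjm', '088s']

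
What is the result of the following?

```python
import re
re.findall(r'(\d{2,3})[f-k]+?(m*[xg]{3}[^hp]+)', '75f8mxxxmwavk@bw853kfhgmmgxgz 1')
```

This matches 2 to 3 of a digit (captured); then one or more of a character in [f-k] (lazy); then zero or more of a literal 'm', then exactly 3 of one of [xg], then one or more of any character except [hp] (captured).
Matches: at [16:31] match '853kfhgmmgxgz 1', groups = ('853', 'mmgxgz 1').
With 2 capturing groups, `findall` returns a 2-tuple per match.

[('853', 'mmgxgz 1')]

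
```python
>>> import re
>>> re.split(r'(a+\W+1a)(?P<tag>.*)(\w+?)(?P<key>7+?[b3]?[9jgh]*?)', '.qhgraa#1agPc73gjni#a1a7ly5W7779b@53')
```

The `?` after the quantifier makes it lazy — it takes as little as possible before letting the rest of the pattern try.
The group in the pattern means `split` returns the separators' captures alongside the pieces.

['.qhgr', 'aa#1a', 'gPc73gjni#a1a7ly5W7', '7', '7', '9b@53']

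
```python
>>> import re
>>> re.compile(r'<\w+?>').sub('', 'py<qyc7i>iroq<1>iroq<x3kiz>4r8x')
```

Matches: at [2:9] → '<qyc7i>'; at [13:16] → '<1>'; at [20:27] → '<x3kiz>'.
Each match is replaced by ''.

'pyiroqiroq4r8x'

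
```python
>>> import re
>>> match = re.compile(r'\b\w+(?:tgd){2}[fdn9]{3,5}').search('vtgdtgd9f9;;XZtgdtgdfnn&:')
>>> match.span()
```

This matches a word boundary (`\b`, zero-width); then one or more of a word character, then the literal 'tgd' repeated 2 times; then 3 to 5 of one of [fdn9].
`re.search` scans for the first position where the pattern succeeds.
The match spans [0:10] → 'vtgdtgd9f9'.

(0, 10)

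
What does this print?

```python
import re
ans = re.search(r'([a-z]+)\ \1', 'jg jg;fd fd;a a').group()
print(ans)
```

jg jg

A backreference is literal: `\1` must see the identical characters the first group matched.
The match spans [0:5] → 'jg jg'.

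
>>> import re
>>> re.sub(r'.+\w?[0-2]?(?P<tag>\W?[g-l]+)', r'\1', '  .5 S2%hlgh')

'h'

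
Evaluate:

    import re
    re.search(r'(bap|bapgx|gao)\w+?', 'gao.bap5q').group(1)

'bap'

`search` walks the string left to right and returns the first match it finds.
The match spans [4:8] → 'bap5'.
Captured: group 1 = 'bap'.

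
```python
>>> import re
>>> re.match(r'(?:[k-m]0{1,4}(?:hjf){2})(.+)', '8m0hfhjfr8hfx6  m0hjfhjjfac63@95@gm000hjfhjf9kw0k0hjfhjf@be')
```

None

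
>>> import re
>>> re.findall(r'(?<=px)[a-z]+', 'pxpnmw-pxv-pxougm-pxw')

Lookahead/lookbehind check context without consuming it, so the matched span excludes the asserted characters.
Matches: at [2:6] → 'pnmw'; at [9:10] → 'v'; at [13:17] → 'ougm'; at [20:21] → 'w'.
`findall` yields the raw match text (4 of them) because the pattern has no groups.

['pnmw', 'v', 'ougm', 'w']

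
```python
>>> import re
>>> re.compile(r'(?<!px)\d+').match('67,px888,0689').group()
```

The negative lookaround is zero-width — it rules out positions where the adjacent text would match, without consuming anything.
`match` is anchored at position 0; if the pattern doesn't fit there, it returns None.
The match spans [0:2] → '67'.

'67'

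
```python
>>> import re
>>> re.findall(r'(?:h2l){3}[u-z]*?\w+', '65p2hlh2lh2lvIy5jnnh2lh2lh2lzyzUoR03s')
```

This matches the literal 'h2l' repeated 3 times, then zero or more of a character in [u-z] (lazy); then one or more of a word character.
Matches: at [19:37] → 'h2lh2lh2lzyzUoR03s'.
With no groups in the pattern, `findall` gives back each whole match — 1 here.

['h2lh2lh2lzyzUoR03s']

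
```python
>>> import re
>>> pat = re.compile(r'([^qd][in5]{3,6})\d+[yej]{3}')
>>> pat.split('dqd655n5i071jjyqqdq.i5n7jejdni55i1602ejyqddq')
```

Pattern: any character except [qd], then 3 to 6 of one of [in5] (captured); then one or more of a digit, then exactly 3 of one of [yej].
Matches to split on: at [3:15] → '655n5i071jjy'; at [19:27] → '.i5n7jej'; at [28:40] → 'ni55i1602ejy'.
The group in the pattern means `split` returns the separators' captures alongside the pieces.

['dqd', '655n5i', 'qqdq', '.i5n', 'd', 'ni55i', 'qddq']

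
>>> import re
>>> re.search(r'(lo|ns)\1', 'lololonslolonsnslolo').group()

'lolo'

`\1` has to match the exact text group 1 already captured.
Unlike `match`, `search` isn't anchored — it looks for the pattern anywhere in the string.
The match spans [0:4] → 'lolo'.
Captured: group 1 = 'lo'.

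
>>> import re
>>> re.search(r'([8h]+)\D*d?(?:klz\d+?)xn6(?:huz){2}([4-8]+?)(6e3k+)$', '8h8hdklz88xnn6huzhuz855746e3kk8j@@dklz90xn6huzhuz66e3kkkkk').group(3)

'6e3kkkkk'

This matches one or more of one of [8h] (captured); then zero or more of a non-digit, then optionally a literal 'd'; then the literal 'klz', then one or more of a digit (lazy) (non-capturing group); then the literal 'xn6', then the literal 'huz' repeated 2 times; then one or more of a character in [4-8] (lazy) (captured); then the literal '6e3', then one or more of the literal 'k' (captured); then anchored at the end.
`search` walks the string left to right and returns the first match it finds.
The match spans [30:58] → '8j@@dklz90xn6huzhuz66e3kkkkk'.
Captured: group 1 = '8', group 2 = '6', group 3 = '6e3kkkkk'.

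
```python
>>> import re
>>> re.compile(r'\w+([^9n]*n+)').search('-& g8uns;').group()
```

'g8un'

This matches one or more of a word character; then zero or more of any character except [9n], then one or more of the literal 'n' (captured).
`re.search` tries every starting position until one works.
The match spans [3:7] → 'g8un'.
Captured: group 1 = 'n'.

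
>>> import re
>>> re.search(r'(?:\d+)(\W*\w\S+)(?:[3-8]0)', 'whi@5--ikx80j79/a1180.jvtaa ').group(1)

The match spans [4:21] → '5--ikx80j79/a1180'.
Captured: group 1 = '--ikx80j79/a11'.

'--ikx80j79/a11'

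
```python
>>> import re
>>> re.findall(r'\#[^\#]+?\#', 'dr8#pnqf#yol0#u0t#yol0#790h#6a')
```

Scanning left to right: at [3:9] → '#pnqf#'; at [13:18] → '#u0t#'; at [22:28] → '#790h#'.
No capturing groups, so `findall` returns the 3 full match strings.

['#pnqf#', '#u0t#', '#790h#']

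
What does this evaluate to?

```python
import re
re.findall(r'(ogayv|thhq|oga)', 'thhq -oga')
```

['thhq', 'oga']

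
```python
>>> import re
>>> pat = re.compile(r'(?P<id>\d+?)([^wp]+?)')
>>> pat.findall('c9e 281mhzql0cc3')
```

[('9', 'e'), ('2', '8'), ('1', 'm'), ('0', 'c')]

Pattern: one or more of a digit (lazy) (captured as 'id'); then one or more of any character except [wp] (lazy) (captured).
Walking the string: at [1:3] match '9e', groups = ('9', 'e'); at [4:6] match '28', groups = ('2', '8'); at [6:8] match '1m', groups = ('1', 'm'); at [12:14] match '0c', groups = ('0', 'c').
`findall` packs the 2 group values into a tuple for every match.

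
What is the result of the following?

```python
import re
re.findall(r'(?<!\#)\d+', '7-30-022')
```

Because the assertion is negative and zero-width, positions next to the forbidden text are skipped.
With no groups in the pattern, `findall` gives back each whole match — 3 here.

['7', '30', '022']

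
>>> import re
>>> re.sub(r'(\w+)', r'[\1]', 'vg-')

Pattern: one or more of a word character (captured).
Matches: at [0:2] → 'vg'.
The replacement refers to a captured group, so each match is rewritten using its own captured text.

'[vg]-'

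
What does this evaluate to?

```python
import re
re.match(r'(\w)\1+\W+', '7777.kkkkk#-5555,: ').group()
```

'7777.'

`\1` has to match the exact text group 1 already captured.
`match` is anchored at position 0; if the pattern doesn't fit there, it returns None.
The match spans [0:5] → '7777.'.
Captured: group 1 = '7'.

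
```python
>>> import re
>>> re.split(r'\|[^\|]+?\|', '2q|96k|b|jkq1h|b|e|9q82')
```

['2q', 'b', 'b', '9q82']

Matches to split on: at [2:7] → '|96k|'; at [8:15] → '|jkq1h|'; at [16:19] → '|e|'.
Each match becomes a cut point; 4 segments remain.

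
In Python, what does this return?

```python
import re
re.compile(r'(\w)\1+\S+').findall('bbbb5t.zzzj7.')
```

The backreference `\1` re-matches whatever the first group consumed, character for character.
Walking the string: at [0:13] match 'bbbb5t.zzzj7.', group 1 = 'b'.
One capturing group, so `findall` returns just the captured substring from the one match — 1 in all.

['b']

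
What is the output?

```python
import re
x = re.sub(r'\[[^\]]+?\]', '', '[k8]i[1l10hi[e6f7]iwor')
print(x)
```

iiwor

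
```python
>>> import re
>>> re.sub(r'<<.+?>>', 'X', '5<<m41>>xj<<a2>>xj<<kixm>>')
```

'5XxjXxjX'

A non-greedy quantifier consumes as few characters as it can — just enough that the remainder of the pattern still matches from where it stops; whatever follows it matches normally.
Matches: at [1:8] → '<<m41>>'; at [10:16] → '<<a2>>'; at [18:26] → '<<kixm>>'.
`sub` substitutes 'X' at each match site.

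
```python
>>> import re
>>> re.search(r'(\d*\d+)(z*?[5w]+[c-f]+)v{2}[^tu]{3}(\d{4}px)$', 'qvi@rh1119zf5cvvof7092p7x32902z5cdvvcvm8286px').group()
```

'32902z5cdvvcvm8286px'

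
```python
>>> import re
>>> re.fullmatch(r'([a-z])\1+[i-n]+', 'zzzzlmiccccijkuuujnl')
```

None

`\1` has to match the exact text group 1 already captured.
`fullmatch` succeeds only if the pattern covers the string from start to end.
Here there's no way to consume every character, so the call returns None.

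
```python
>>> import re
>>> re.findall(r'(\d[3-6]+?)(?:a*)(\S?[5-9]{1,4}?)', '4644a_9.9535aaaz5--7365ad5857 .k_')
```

A `+?`/`*?`/`{m,n}?` starts at its minimum and grows only as far as needed for what follows to match.
Multiple groups make `findall` return tuples — one 2-tuple for each match.

[('4644', '_9'), ('95', '35'), ('73', '65'), ('85', '7')]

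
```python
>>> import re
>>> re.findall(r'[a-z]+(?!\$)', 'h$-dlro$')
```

['dlr']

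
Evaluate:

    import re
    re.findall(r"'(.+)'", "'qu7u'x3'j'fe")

["qu7u'x3'j"]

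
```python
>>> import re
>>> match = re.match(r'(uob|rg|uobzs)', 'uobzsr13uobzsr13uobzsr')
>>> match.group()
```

`re.match` only tries the pattern at the start of the string.
The match spans [0:3] → 'uob'.

'uob'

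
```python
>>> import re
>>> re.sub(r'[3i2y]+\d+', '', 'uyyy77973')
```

'u'

The pattern matches one or more of one of [3i2y]; then one or more of a digit.
Each match is replaced by ''.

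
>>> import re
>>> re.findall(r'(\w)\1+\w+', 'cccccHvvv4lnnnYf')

['c']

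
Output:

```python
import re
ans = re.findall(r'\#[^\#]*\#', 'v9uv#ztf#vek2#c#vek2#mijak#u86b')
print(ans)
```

No capturing groups, so `findall` returns the 3 full match strings.

['#ztf#', '#c#', '#mijak#']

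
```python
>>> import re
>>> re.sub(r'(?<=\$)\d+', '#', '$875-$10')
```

'$#-$#'

Because the assertion is zero-width, the text it checks is not consumed and won't appear in the result.
Matches: at [1:4] → '875'; at [6:8] → '10'.
Every occurrence is swapped for '#'.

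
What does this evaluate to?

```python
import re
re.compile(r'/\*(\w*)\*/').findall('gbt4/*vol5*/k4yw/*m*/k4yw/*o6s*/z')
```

['vol5', 'm', 'o6s']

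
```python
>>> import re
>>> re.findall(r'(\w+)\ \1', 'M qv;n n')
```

['n']

`\1` is not a pattern — it's the concrete string captured by group 1, re-applied verbatim.
Matches: at [5:8] match 'n n', group 1 = 'n'.
With a single group, `findall` returns only what that group captured — 1 item.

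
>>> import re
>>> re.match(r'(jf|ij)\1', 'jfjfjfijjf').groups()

('jf',)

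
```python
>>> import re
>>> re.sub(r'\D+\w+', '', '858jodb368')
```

'858'

Pattern: one or more of a non-digit; then one or more of a word character.
`sub` substitutes '' at each match site.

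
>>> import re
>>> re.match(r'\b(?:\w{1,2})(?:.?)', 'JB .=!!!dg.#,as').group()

'JB '

Pattern: a word boundary (`\b`, zero-width); then 1 to 2 of a word character (non-capturing group); then optionally any character (non-capturing group).
`re.match` won't scan ahead — the pattern has to work from the very first character.
The match spans [0:3] → 'JB '.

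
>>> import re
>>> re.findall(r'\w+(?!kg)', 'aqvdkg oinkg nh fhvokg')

['aqvdkg', 'oinkg', 'nh', 'fhvokg']

A negative assertion filters positions out without eating any characters.
Walking the string: at [0:6] → 'aqvdkg'; at [7:12] → 'oinkg'; at [13:15] → 'nh'; at [16:22] → 'fhvokg'.
`findall` yields the raw match text (4 of them) because the pattern has no groups.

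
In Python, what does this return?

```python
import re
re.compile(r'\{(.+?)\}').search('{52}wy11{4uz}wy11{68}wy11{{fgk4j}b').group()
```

A non-greedy quantifier consumes as few characters as it can — just enough that the remainder of the pattern still matches from where it stops; whatever follows it matches normally.
The match spans [0:4] → '{52}'.

'{52}'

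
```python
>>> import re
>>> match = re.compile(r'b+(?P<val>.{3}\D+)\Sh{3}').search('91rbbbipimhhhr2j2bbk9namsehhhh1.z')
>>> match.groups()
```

('bipi',)

The match spans [3:13] → 'bbbipimhhh'.
Captured: group 1 = 'bipi'.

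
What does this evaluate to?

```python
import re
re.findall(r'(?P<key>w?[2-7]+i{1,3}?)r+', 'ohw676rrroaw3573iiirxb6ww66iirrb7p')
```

['w3573iii', 'w66ii']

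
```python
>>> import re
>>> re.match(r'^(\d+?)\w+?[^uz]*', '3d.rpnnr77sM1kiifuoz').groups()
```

The pattern matches anchored at the start of the string; then one or more of a digit (lazy) (captured); then one or more of a word character (lazy), then zero or more of any character except [uz].
`re.match` only tries the pattern at the start of the string.
The match spans [0:17] → '3d.rpnnr77sM1kiif'.
Captured: group 1 = '3'.

('3',)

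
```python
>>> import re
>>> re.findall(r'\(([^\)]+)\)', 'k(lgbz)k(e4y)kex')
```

['lgbz', 'e4y']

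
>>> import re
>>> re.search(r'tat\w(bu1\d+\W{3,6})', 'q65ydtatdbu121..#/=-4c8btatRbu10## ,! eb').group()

This matches the literal 'tat', then a word character; then the literal 'bu1', then one or more of a digit, then 3 to 6 of a non-word character (captured).
Unlike `match`, `search` isn't anchored — it looks for the pattern anywhere in the string.
The match spans [5:20] → 'tatdbu121..#/=-'.
Captured: group 1 = 'bu121..#/=-'.

'tatdbu121..#/=-'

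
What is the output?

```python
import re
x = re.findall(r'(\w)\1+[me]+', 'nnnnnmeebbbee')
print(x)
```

['n', 'b']

The backreference `\1` re-matches whatever the first group consumed, character for character.
Scanning left to right: at [0:8] match 'nnnnnmee', group 1 = 'n'; at [8:13] match 'bbbee', group 1 = 'b'.
One capturing group, so `findall` returns just the captured substring from each match — 2 in all.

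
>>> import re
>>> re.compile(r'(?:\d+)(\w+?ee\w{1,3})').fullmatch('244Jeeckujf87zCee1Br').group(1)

The match spans [0:20] → '244Jeeckujf87zCee1Br'.
Captured: group 1 = 'Jeeckujf87zCee1Br'.

'Jeeckujf87zCee1Br'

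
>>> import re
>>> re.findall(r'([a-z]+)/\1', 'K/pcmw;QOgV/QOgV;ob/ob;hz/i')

['ob']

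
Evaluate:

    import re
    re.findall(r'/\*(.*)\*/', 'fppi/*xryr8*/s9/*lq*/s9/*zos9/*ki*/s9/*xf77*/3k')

['xryr8*/s9/*lq*/s9/*zos9/*ki*/s9/*xf77']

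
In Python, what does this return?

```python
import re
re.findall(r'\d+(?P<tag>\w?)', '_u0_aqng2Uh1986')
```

Pattern: one or more of a digit; then optionally a word character (captured as 'tag').
Walking the string: at [2:4] match '0_', group 1 = '_'; at [8:10] match '2U', group 1 = 'U'; at [11:15] match '1986', group 1 = ''.
One capturing group, so `findall` returns just the captured substring from each match — 3 in all.

['_', 'U', '']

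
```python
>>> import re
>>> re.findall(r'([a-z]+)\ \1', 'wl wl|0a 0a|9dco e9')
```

['wl']

The backreference `\1` re-matches whatever the first group consumed, character for character.
Because there's exactly one group, `findall` drops the full match and keeps group 1 from the one hit.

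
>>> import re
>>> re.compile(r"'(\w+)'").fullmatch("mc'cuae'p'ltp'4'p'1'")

None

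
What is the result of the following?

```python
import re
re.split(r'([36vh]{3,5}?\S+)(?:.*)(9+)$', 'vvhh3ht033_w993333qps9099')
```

['', 'vvhh3ht033_w993333qps909', '9', '']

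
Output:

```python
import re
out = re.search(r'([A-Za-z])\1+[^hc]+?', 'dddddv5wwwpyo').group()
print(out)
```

A backreference is literal: `\1` must see the identical characters the first group matched.
The match spans [0:6] → 'dddddv'.

dddddv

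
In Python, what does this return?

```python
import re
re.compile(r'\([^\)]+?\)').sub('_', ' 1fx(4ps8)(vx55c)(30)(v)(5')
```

' 1fx____(5'

`sub` substitutes '_' at each match site.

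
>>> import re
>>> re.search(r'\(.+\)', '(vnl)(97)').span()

`re.search` tries every starting position until one works.
The match spans [0:9] → '(vnl)(97)'.

(0, 9)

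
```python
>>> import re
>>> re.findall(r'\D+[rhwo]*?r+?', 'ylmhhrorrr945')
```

['ylmhhrorrr']

This matches one or more of a non-digit, then zero or more of one of [rhwo] (lazy); then one or more of a literal 'r' (lazy).
Walking the string: at [0:10] → 'ylmhhrorrr'.
No capturing groups, so `findall` returns the 1 full match string.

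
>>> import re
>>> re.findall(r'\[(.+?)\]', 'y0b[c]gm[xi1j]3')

['c', 'xi1j']

A `+?`/`*?`/`{m,n}?` starts at its minimum and grows only as far as needed for what follows to match.
With a single group, `findall` returns only what that group captured — 2 items.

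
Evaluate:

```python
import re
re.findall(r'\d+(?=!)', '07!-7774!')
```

['07', '7774']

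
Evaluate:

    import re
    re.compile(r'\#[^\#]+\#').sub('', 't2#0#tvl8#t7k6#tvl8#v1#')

't2tvl8tvl8'

Matches: at [2:5] → '#0#'; at [9:15] → '#t7k6#'; at [19:23] → '#v1#'.
Each match is replaced by ''.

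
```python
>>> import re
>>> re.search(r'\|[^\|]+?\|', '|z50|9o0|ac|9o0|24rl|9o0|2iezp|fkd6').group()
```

`search` walks the string left to right and returns the first match it finds.
The match spans [0:5] → '|z50|'.

'|z50|'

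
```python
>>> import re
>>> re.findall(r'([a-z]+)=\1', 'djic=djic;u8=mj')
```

`\1` has to match the exact text group 1 already captured.
With a single group, `findall` returns only what that group captured — 1 item.

['djic']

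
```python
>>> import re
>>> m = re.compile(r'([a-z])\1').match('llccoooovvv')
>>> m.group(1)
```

A backreference is literal: `\1` must see the identical characters the first group matched.
`re.match` only tries the pattern at the start of the string.
The match spans [0:2] → 'll'.
Captured: group 1 = 'l'.

'l'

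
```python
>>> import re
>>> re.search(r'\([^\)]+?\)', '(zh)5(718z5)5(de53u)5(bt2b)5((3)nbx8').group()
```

'(zh)'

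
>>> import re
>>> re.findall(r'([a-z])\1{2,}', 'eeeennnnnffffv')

`\1` is not a pattern — it's the concrete string captured by group 1, re-applied verbatim.
Walking the string: at [0:4] match 'eeee', group 1 = 'e'; at [4:9] match 'nnnnn', group 1 = 'n'; at [9:13] match 'ffff', group 1 = 'f'.
One capturing group, so `findall` returns just the captured substring from each match — 3 in all.

['e', 'n', 'f']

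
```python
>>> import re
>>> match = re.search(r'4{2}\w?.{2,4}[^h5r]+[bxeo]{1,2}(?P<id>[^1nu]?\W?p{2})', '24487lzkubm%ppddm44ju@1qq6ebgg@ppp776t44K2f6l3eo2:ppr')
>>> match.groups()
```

('2:pp',)

The match spans [1:52] → '4487lzkubm%ppddm44ju@1qq6ebgg@ppp776t44K2f6l3eo2:pp'.
Captured: group 1 = '2:pp'.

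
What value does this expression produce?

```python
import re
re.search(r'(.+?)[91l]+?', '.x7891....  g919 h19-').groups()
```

('.x78',)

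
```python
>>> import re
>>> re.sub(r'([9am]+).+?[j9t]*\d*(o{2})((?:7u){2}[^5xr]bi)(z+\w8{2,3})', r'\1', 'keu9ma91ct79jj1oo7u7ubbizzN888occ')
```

The pattern matches one or more of one of [9am] (captured); then one or more of any character (lazy), then zero or more of one of [j9t], then zero or more of a digit; then exactly 2 of a literal 'o' (captured); then the literal '7u' repeated 2 times, then any character except [5xr], then the literal 'bi' (captured); then one or more of the literal 'z', then a word character, then 2 to 3 of the literal '8' (captured).
Matches: at [3:30] → '9ma91ct79jj1oo7u7ubbizzN888'.
The replacement refers to a captured group, so each match is rewritten using its own captured text.

'keu9ma9occ'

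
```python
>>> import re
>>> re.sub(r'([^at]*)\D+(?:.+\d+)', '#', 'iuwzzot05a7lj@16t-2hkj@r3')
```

'#'

Pattern: zero or more of any character except [at] (captured); then one or more of a non-digit; then one or more of any character, then one or more of a digit (non-capturing group).
Every occurrence is swapped for '#'.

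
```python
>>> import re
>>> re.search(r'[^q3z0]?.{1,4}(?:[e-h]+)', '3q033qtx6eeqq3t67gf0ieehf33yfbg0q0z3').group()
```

'qtx6ee'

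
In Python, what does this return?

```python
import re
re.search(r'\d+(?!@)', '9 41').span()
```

The negative lookaround is zero-width — it rules out positions where the adjacent text would match, without consuming anything.
The match spans [0:1] → '9'.

(0, 1)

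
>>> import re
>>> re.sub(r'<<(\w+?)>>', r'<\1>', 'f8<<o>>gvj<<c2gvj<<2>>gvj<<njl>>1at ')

'f8<o>gvj<<c2gvj<2>gvj<njl>1at '

The replacement refers to a captured group, so each match is rewritten using its own captured text.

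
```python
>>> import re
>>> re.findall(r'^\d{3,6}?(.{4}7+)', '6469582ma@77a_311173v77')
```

The pattern matches anchored at the start of the string; then 3 to 6 of a digit (lazy); then exactly 4 of any character, then one or more of a literal '7' (captured).
Scanning left to right: at [0:12] match '6469582ma@77', group 1 = '2ma@77'.
Because there's exactly one group, `findall` drops the full match and keeps group 1 from the one hit.

['2ma@77']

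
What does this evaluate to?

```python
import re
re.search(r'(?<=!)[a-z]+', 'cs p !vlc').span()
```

The positive lookaround only admits positions where the adjacent text matches; those characters stay outside the span.
The match spans [6:9] → 'vlc'.

(6, 9)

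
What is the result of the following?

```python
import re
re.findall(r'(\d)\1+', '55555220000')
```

After group 1 captures some text, `\1` only succeeds where that same text appears again.
Matches: at [0:5] match '55555', group 1 = '5'; at [5:7] match '22', group 1 = '2'; at [7:11] match '0000', group 1 = '0'.
With a single group, `findall` returns only what that group captured — 3 items.

['5', '2', '0']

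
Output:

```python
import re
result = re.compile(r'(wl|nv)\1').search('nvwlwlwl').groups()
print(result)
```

('wl',)

After group 1 captures some text, `\1` only succeeds where that same text appears again.
Unlike `match`, `search` isn't anchored — it looks for the pattern anywhere in the string.
The match spans [2:6] → 'wlwl'.
Captured: group 1 = 'wl'.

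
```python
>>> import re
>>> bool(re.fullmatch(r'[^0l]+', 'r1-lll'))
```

False

`re.fullmatch` is like wrapping the pattern in `^…$` (in single-line mode).
Here there's no way to consume every character, so the call returns None, and `bool(None)` is False.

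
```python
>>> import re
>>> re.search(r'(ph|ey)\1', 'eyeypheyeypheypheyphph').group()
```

The backreference `\1` re-matches whatever the first group consumed, character for character.
The match spans [0:4] → 'eyey'.

'eyey'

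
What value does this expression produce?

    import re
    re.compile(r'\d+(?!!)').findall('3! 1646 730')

`(?!…)`/`(?<!…)` only lets a position through if the neighbouring text does NOT match; no characters are consumed.
`findall` yields the raw match text (2 of them) because the pattern has no groups.

['1646', '730']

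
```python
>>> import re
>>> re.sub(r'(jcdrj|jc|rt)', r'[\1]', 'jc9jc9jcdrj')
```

Branches in `(...|...)` are attempted left-to-right; the first branch that allows the whole pattern to succeed is taken.
Matches: at [0:2] → 'jc'; at [3:5] → 'jc'; at [6:11] → 'jcdrj'.
Each match is replaced using the text its own group 1 captured.

'[jc]9[jc]9[jcdrj]'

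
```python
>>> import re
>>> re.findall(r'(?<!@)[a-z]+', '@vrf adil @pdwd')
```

['rf', 'adil', 'dwd']

A negative assertion filters positions out without eating any characters.
No capturing groups, so `findall` returns the 3 full match strings.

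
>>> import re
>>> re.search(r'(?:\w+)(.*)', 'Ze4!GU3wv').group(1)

The pattern matches one or more of a word character (non-capturing group); then zero or more of any character (captured).
`re.search` scans for the first position where the pattern succeeds.
The match spans [0:9] → 'Ze4!GU3wv'.
Captured: group 1 = '!GU3wv'.

'!GU3wv'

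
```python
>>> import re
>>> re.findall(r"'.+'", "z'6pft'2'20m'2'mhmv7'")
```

["'6pft'2'20m'2'mhmv7'"]

No capturing groups, so `findall` returns the 1 full match string.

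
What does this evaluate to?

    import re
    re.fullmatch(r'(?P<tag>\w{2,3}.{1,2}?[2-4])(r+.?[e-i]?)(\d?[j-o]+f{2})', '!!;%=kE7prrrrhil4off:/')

None

The pattern matches 2 to 3 of a word character, then 1 to 2 of any character (lazy), then a character in [2-4] (captured as 'tag'); then one or more of a literal 'r', then optionally any character, then optionally a character in [e-i] (captured); then optionally a digit, then one or more of a character in [j-o], then exactly 2 of a literal 'f' (captured).
`fullmatch` succeeds only if the pattern covers the string from start to end.
Here the pattern can't cover the whole string, so the call returns None.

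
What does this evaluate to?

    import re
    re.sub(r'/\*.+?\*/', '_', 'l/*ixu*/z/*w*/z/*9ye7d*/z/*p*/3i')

A non-greedy quantifier consumes as few characters as it can — just enough that the remainder of the pattern still matches from where it stops; whatever follows it matches normally.
`sub` substitutes '_' at each match site.

'l_z_z_z_3i'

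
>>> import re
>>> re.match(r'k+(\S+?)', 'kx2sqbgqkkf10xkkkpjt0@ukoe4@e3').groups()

The match spans [0:2] → 'kx'.
Captured: group 1 = 'x'.

('x',)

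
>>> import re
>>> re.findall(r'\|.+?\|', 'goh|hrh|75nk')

Since nothing is captured, `findall` lists the 1 matched substring directly.

['|hrh|']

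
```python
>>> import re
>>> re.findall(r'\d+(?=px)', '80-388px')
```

['388']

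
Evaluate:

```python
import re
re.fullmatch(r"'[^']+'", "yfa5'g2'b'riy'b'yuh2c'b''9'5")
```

None

For `fullmatch`, every character of the input must be accounted for by the pattern.
Here the string isn't matched end-to-end, so the call returns None.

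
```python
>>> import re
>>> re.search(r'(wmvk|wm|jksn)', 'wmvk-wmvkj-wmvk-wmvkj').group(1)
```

The match spans [0:4] → 'wmvk'.
Captured: group 1 = 'wmvk'.

'wmvk'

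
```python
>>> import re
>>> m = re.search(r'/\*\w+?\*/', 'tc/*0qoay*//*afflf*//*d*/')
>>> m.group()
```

The match spans [2:11] → '/*0qoay*/'.

'/*0qoay*/'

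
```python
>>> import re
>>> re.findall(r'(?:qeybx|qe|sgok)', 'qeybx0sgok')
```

Branches in `(...|...)` are attempted left-to-right; the first branch that allows the whole pattern to succeed is taken.
Scanning left to right: at [0:5] → 'qeybx'; at [6:10] → 'sgok'.
`findall` yields the raw match text (2 of them) because the pattern has no groups.

['qeybx', 'sgok']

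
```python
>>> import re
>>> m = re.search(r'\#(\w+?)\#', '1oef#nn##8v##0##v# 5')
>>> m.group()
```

'#nn#'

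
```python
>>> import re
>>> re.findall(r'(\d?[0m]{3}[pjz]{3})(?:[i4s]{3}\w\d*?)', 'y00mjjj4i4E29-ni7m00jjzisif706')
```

['00mjjj', '7m00jjz']

The pattern matches optionally a digit, then exactly 3 of one of [0m], then exactly 3 of one of [pjz] (captured); then exactly 3 of one of [i4s], then a word character, then zero or more of a digit (lazy) (non-capturing group).
Scanning left to right: at [1:11] match '00mjjj4i4E', group 1 = '00mjjj'; at [16:27] match '7m00jjzisif', group 1 = '7m00jjz'.
Because there's exactly one group, `findall` drops the full match and keeps group 1 from each hit.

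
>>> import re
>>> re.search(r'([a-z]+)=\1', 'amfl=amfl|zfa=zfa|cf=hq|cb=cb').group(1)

'amfl'

The match spans [0:9] → 'amfl=amfl'.
Captured: group 1 = 'amfl'.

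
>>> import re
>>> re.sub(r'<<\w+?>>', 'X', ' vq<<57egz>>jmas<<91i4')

Matches: at [3:12] → '<<57egz>>'.
`sub` substitutes 'X' at each match site.

' vqXjmas<<91i4'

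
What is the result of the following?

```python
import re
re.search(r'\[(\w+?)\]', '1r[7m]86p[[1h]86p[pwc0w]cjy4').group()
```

'[7m]'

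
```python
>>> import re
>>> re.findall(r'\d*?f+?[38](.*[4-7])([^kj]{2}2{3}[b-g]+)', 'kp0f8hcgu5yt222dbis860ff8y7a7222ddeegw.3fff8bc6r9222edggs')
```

This matches zero or more of a digit (lazy), then one or more of a literal 'f' (lazy), then one of [38]; then zero or more of any character, then a character in [4-7] (captured); then exactly 2 of any character except [kj], then exactly 3 of the literal '2', then one or more of a character in [b-g] (captured).
Walking the string: at [2:56] match '0f8hcgu5yt222dbis860ff8y7a7222ddeegw.3fff8bc6r9222edgg', groups = ('hcgu5yt222dbis860ff8y7a7222ddeegw.3fff8bc6', 'r9222edgg').
With 2 capturing groups, `findall` returns a 2-tuple per match.

[('hcgu5yt222dbis860ff8y7a7222ddeegw.3fff8bc6', 'r9222edgg')]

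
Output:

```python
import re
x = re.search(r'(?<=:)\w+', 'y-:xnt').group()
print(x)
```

Because the assertion is zero-width, the text it checks is not consumed and won't appear in the result.
The match spans [3:6] → 'xnt'.

xnt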